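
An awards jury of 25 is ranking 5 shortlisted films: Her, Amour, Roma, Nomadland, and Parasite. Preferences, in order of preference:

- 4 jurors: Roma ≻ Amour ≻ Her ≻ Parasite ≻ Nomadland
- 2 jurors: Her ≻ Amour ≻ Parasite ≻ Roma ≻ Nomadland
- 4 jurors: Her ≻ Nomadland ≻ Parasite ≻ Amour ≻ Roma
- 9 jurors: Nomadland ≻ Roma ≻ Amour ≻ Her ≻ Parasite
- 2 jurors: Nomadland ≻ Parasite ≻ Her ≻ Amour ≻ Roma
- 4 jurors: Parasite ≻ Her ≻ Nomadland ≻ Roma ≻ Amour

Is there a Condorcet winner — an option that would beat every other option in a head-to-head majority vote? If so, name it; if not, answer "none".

none

Checking pairwise contests:
Amour beats Her 13–12.
Roma beats Amour 17–8.
Nomadland beats Roma 19–6.
Her beats Nomadland 14–11.
Her beats Parasite 19–6.
Every option loses at least one head-to-head, so there is no Condorcet winner.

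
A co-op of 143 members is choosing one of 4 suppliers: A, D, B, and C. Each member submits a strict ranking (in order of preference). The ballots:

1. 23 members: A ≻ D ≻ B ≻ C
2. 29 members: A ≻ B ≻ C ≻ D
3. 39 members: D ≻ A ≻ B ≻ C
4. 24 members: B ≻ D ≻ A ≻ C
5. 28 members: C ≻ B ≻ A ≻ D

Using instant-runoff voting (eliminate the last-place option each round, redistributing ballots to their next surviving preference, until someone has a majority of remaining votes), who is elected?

A

Round 1: A 52, D 39, B 24, C 28. Eliminate B.
Round 2: A 52, D 63, C 28. Eliminate C.
Round 3: A 80, D 63. A has a majority.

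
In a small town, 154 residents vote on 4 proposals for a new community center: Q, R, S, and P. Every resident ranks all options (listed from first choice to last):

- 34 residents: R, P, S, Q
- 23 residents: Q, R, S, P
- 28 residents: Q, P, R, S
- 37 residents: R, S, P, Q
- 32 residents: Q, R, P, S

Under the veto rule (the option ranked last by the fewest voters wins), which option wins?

Last-place votes: Q 71, R 0, S 60, P 23.
R is ranked last by the fewest voters, so R wins.

R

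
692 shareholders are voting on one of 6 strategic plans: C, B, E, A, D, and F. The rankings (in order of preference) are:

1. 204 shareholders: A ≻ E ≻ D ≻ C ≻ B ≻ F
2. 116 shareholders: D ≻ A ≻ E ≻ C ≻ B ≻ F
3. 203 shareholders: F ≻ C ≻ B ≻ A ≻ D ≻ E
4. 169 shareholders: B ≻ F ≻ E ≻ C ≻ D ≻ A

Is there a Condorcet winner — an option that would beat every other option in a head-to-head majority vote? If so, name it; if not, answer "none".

Checking pairwise contests:
E beats C 489–203.
C beats B 523–169.
B beats E 372–320.
C beats A 372–320.
C beats D 372–320.
B beats F 489–203.
Every option loses at least one head-to-head, so there is no Condorcet winner.

none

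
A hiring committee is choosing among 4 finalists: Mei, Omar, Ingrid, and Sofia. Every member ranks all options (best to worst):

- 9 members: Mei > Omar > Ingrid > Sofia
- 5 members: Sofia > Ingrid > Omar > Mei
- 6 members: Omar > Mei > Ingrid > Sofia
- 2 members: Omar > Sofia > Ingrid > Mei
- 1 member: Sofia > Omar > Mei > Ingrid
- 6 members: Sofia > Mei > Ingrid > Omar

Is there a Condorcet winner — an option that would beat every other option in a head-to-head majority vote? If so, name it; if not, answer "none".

Mei vs Omar: 15–14 for Mei.
Mei vs Ingrid: 22–7 for Mei.
Mei vs Sofia: 15–14 for Mei.
Mei beats every other option head-to-head.

Mei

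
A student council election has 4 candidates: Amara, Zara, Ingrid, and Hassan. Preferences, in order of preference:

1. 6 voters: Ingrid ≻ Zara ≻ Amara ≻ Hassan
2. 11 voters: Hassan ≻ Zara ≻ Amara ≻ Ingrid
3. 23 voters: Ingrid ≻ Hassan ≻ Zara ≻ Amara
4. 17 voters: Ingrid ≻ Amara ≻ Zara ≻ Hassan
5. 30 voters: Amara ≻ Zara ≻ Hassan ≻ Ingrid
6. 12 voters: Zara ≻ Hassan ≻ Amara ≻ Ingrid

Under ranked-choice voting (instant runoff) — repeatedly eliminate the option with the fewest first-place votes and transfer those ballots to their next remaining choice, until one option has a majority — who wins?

Amara

Round 1: Amara 30, Zara 12, Ingrid 46, Hassan 11. Eliminate Hassan.
Round 2: Amara 30, Zara 23, Ingrid 46. Eliminate Zara.
Round 3: Amara 53, Ingrid 46. Amara has a majority.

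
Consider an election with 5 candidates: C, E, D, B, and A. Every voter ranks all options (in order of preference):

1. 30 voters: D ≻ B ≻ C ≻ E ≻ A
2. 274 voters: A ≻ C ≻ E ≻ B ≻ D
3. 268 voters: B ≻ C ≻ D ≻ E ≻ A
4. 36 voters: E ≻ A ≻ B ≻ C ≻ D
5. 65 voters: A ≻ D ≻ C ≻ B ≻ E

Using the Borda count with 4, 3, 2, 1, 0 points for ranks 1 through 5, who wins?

C

C: 30·2 + 274·3 + 268·3 + 36·1 + 65·2 = 1852
E: 30·1 + 274·2 + 268·1 + 36·4 + 65·0 = 990
D: 30·4 + 274·0 + 268·2 + 36·0 + 65·3 = 851
B: 30·3 + 274·1 + 268·4 + 36·2 + 65·1 = 1573
A: 30·0 + 274·4 + 268·0 + 36·3 + 65·4 = 1464
C has the highest Borda score (1852).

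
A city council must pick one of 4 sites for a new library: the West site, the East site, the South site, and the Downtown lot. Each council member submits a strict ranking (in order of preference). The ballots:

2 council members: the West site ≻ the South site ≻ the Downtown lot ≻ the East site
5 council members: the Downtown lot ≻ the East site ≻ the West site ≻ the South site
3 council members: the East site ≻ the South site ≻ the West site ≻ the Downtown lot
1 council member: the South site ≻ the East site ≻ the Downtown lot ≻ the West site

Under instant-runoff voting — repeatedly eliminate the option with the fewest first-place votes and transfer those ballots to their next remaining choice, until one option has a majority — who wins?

the Downtown lot

Round 1: the West site 2, the East site 3, the South site 1, the Downtown lot 5. Eliminate the South site.
Round 2: the West site 2, the East site 4, the Downtown lot 5. Eliminate the West site.
Round 3: the East site 4, the Downtown lot 7. The Downtown lot has a majority.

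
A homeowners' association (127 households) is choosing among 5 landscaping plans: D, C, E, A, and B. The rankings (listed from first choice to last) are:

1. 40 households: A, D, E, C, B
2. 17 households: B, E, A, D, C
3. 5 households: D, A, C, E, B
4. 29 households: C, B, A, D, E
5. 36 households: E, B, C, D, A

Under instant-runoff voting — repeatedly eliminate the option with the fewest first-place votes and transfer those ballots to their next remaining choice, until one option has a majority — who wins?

A

Round 1: D 5, C 29, E 36, A 40, B 17. Eliminate D.
Round 2: C 29, E 36, A 45, B 17. Eliminate B.
Round 3: C 29, E 53, A 45. Eliminate C.
Round 4: E 53, A 74. A has a majority.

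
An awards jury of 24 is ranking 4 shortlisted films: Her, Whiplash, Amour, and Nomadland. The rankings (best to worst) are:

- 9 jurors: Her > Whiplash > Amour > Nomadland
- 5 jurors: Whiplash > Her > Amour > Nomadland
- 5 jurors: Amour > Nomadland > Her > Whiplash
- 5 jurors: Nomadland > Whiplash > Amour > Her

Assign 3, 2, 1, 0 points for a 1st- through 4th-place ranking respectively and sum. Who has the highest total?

Her: 9·3 + 5·2 + 5·1 + 5·0 = 42
Whiplash: 9·2 + 5·3 + 5·0 + 5·2 = 43
Amour: 9·1 + 5·1 + 5·3 + 5·1 = 34
Nomadland: 9·0 + 5·0 + 5·2 + 5·3 = 25
Whiplash has the highest Borda score (43).

Whiplash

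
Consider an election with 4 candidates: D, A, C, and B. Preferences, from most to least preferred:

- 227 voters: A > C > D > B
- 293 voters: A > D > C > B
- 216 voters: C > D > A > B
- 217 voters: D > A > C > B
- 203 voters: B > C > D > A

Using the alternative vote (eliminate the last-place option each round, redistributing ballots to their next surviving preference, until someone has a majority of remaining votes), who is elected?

A

Round 1: D 217, A 520, C 216, B 203. Eliminate B.
Round 2: D 217, A 520, C 419. Eliminate D.
Round 3: A 737, C 419. A has a majority.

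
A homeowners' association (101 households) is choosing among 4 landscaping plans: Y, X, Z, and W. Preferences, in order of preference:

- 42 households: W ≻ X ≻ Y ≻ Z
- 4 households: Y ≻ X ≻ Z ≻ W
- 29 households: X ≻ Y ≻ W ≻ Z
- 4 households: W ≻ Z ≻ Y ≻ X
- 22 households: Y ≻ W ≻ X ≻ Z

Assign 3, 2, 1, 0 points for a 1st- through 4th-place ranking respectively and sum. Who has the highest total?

W

Y: 42·1 + 4·3 + 29·2 + 4·1 + 22·3 = 182
X: 42·2 + 4·2 + 29·3 + 4·0 + 22·1 = 201
Z: 42·0 + 4·1 + 29·0 + 4·2 + 22·0 = 12
W: 42·3 + 4·0 + 29·1 + 4·3 + 22·2 = 211
W has the highest Borda score (211).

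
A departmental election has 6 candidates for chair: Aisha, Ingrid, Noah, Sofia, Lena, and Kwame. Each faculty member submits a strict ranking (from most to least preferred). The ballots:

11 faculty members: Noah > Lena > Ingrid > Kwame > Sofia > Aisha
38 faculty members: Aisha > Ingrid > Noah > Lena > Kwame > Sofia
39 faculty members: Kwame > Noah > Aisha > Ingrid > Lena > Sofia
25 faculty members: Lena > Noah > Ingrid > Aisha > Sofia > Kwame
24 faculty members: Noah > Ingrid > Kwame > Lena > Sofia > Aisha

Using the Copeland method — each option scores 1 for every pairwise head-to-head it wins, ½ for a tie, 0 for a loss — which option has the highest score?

Noah

Aisha: beats Ingrid, Sofia, and Lena; loses to Noah and Kwame → score 3.
Ingrid: beats Sofia, Lena, and Kwame; loses to Aisha and Noah → score 3.
Noah: beats Aisha, Ingrid, Sofia, Lena, and Kwame → score 5.
Sofia: loses to Aisha, Ingrid, Noah, Lena, and Kwame → score 0.
Lena: beats Sofia and Kwame; loses to Aisha, Ingrid, and Noah → score 2.
Kwame: beats Aisha and Sofia; loses to Ingrid, Noah, and Lena → score 2.
Noah has the best pairwise record.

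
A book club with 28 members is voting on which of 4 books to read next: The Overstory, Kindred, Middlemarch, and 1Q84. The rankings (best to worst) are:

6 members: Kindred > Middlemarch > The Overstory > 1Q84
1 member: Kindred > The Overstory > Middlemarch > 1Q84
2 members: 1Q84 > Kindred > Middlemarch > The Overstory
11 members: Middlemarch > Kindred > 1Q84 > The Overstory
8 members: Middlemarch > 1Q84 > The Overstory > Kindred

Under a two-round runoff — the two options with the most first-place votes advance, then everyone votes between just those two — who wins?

Middlemarch

Round 1 first-place votes: The Overstory 0, Kindred 7, Middlemarch 19, 1Q84 2.
Middlemarch and Kindred advance.
Runoff: Middlemarch is preferred to Kindred by 19 voters; Kindred by 9.
Middlemarch wins the runoff.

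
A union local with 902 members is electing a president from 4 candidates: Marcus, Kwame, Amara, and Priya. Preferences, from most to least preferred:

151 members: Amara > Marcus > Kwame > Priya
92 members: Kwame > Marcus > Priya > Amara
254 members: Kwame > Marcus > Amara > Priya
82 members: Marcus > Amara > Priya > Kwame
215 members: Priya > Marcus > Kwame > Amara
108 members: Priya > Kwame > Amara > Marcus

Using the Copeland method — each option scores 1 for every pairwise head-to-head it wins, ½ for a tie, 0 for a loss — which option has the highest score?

Kwame

Marcus: beats Amara and Priya; loses to Kwame → score 2.
Kwame: beats Marcus, Amara, and Priya → score 3.
Amara: beats Priya; loses to Marcus and Kwame → score 1.
Priya: loses to Marcus, Kwame, and Amara → score 0.
Kwame has the best pairwise record.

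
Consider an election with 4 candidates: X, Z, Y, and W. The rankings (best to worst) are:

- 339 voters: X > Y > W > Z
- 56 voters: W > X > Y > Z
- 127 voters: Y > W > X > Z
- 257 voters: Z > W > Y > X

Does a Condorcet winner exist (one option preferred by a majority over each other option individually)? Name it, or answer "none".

none

Checking pairwise contests:
W beats X 440–339.
X beats Z 522–257.
X beats Y 395–384.
Y beats W 466–313.
Every option loses at least one head-to-head, so there is no Condorcet winner.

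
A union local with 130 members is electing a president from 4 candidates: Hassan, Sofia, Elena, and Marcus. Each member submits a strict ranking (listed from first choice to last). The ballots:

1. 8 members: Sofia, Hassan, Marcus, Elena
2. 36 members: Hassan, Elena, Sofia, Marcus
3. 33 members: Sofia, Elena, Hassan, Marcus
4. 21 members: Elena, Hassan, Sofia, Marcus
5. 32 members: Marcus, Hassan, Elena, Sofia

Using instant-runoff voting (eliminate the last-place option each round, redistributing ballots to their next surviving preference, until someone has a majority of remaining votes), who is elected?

Round 1: Hassan 36, Sofia 41, Elena 21, Marcus 32. Eliminate Elena.
Round 2: Hassan 57, Sofia 41, Marcus 32. Eliminate Marcus.
Round 3: Hassan 89, Sofia 41. Hassan has a majority.

Hassan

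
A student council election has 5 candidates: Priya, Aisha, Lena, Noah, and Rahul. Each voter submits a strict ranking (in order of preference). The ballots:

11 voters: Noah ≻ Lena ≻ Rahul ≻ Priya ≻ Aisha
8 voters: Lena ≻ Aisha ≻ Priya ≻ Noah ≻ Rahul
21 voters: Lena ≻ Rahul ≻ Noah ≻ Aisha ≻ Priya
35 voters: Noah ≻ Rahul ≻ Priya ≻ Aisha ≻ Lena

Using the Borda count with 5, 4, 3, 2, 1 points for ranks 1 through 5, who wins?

Noah

Priya: 11·2 + 8·3 + 21·1 + 35·3 = 172
Aisha: 11·1 + 8·4 + 21·2 + 35·2 = 155
Lena: 11·4 + 8·5 + 21·5 + 35·1 = 224
Noah: 11·5 + 8·2 + 21·3 + 35·5 = 309
Rahul: 11·3 + 8·1 + 21·4 + 35·4 = 265
Noah has the highest Borda score (309).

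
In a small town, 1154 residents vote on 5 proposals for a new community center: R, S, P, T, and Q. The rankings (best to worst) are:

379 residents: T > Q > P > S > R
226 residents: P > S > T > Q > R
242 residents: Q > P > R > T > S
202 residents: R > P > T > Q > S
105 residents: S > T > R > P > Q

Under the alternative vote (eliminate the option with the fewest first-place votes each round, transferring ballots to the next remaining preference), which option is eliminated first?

Round 1: R 202, S 105, P 226, T 379, Q 242. Eliminate S.

S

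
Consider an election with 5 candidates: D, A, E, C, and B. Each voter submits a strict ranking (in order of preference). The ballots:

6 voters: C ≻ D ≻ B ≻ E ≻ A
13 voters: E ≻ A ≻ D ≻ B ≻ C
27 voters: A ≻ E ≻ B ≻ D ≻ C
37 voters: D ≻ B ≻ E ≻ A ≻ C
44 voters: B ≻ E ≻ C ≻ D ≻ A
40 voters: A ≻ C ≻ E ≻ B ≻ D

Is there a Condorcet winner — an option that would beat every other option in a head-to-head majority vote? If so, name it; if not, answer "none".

B

B vs D: 111–56 for B.
B vs A: 87–80 for B.
B vs E: 87–80 for B.
B vs C: 121–46 for B.
B beats every other option head-to-head.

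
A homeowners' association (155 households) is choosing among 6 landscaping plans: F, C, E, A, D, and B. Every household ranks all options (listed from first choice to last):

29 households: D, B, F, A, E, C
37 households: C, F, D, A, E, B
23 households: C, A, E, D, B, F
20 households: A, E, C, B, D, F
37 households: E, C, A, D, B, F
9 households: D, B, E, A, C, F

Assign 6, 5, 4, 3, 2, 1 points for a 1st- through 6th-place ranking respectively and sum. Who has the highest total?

C

F: 29·4 + 37·5 + 23·1 + 20·1 + 37·1 + 9·1 = 390
C: 29·1 + 37·6 + 23·6 + 20·4 + 37·5 + 9·2 = 672
E: 29·2 + 37·2 + 23·4 + 20·5 + 37·6 + 9·4 = 582
A: 29·3 + 37·3 + 23·5 + 20·6 + 37·4 + 9·3 = 608
D: 29·6 + 37·4 + 23·3 + 20·2 + 37·3 + 9·6 = 596
B: 29·5 + 37·1 + 23·2 + 20·3 + 37·2 + 9·5 = 407
C has the highest Borda score (672).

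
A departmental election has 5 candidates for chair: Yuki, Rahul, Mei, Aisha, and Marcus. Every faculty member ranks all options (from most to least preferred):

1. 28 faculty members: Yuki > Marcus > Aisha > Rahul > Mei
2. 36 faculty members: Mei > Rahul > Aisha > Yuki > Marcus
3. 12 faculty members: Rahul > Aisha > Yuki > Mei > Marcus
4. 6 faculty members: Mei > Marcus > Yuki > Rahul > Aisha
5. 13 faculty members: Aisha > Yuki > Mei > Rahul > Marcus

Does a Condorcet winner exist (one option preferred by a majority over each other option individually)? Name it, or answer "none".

Checking pairwise contests:
Rahul beats Yuki 48–47.
Mei beats Rahul 55–40.
Yuki beats Mei 53–42.
Rahul beats Aisha 54–41.
Yuki beats Marcus 89–6.
Every option loses at least one head-to-head, so there is no Condorcet winner.

none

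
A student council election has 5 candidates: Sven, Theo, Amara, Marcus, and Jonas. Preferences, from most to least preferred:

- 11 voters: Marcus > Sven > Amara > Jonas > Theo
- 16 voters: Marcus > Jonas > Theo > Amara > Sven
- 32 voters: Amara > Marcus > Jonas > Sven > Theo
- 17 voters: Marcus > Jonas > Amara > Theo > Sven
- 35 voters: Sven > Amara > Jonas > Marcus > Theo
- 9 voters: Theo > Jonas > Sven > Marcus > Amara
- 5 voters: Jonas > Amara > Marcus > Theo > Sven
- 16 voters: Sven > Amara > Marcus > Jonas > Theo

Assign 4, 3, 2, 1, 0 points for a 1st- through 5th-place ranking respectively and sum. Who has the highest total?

Sven: 11·3 + 16·0 + 32·1 + 17·0 + 35·4 + 9·2 + 5·0 + 16·4 = 287
Theo: 11·0 + 16·2 + 32·0 + 17·1 + 35·0 + 9·4 + 5·1 + 16·0 = 90
Amara: 11·2 + 16·1 + 32·4 + 17·2 + 35·3 + 9·0 + 5·3 + 16·3 = 368
Marcus: 11·4 + 16·4 + 32·3 + 17·4 + 35·1 + 9·1 + 5·2 + 16·2 = 358
Jonas: 11·1 + 16·3 + 32·2 + 17·3 + 35·2 + 9·3 + 5·4 + 16·1 = 307
Amara has the highest Borda score (368).

Amara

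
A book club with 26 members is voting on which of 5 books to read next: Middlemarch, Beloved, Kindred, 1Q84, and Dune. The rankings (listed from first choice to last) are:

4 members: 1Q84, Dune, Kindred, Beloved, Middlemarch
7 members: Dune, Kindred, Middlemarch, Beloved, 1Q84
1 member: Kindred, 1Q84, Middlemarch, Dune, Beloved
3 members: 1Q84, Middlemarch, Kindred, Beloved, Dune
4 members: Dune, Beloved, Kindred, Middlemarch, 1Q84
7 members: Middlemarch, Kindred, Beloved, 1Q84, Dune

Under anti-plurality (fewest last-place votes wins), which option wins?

Last-place votes: Middlemarch 4, Beloved 1, Kindred 0, 1Q84 11, Dune 10.
Kindred is ranked last by the fewest voters, so Kindred wins.

Kindred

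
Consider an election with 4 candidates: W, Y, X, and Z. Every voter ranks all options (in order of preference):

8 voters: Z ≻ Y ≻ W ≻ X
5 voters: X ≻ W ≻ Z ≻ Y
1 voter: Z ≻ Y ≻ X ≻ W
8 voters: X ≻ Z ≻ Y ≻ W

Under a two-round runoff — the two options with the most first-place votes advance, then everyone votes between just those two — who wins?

Round 1 first-place votes: W 0, Y 0, X 13, Z 9.
X and Z advance.
Runoff: X is preferred to Z by 13 voters; Z by 9.
X wins the runoff.

X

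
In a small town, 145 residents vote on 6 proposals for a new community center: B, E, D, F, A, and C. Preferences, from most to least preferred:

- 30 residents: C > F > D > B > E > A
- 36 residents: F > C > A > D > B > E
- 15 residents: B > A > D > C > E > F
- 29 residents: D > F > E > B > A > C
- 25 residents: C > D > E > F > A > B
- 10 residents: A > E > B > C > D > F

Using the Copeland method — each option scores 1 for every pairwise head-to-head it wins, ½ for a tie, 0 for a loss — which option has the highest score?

C

B: beats E and A; loses to D, F, and C → score 2.
E: beats A; loses to B, D, F, and C → score 1.
D: beats B, E, F, and A; loses to C → score 4.
F: beats B, E, and A; loses to D and C → score 3.
A: loses to B, E, D, F, and C → score 0.
C: beats B, E, D, F, and A → score 5.
C has the best pairwise record.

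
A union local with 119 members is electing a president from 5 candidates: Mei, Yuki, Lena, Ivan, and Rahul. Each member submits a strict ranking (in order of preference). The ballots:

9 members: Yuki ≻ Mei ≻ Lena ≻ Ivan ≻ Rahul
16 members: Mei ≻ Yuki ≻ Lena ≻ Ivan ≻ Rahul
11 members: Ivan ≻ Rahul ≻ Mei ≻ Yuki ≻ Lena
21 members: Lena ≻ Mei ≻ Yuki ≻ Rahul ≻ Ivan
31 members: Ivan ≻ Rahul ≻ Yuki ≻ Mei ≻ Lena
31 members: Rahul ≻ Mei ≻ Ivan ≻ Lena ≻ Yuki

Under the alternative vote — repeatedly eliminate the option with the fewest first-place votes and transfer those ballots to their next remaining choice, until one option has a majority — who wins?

Mei

Round 1: Mei 16, Yuki 9, Lena 21, Ivan 42, Rahul 31. Eliminate Yuki.
Round 2: Mei 25, Lena 21, Ivan 42, Rahul 31. Eliminate Lena.
Round 3: Mei 46, Ivan 42, Rahul 31. Eliminate Rahul.
Round 4: Mei 77, Ivan 42. Mei has a majority.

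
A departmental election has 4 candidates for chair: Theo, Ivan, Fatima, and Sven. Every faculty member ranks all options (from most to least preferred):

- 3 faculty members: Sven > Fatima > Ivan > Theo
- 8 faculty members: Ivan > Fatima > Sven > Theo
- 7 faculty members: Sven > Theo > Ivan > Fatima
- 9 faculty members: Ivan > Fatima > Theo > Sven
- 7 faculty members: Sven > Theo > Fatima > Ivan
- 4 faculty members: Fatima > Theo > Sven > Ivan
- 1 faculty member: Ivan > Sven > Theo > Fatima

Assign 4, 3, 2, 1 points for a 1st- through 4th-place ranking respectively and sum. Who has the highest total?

Theo: 3·1 + 8·1 + 7·3 + 9·2 + 7·3 + 4·3 + 1·2 = 85
Ivan: 3·2 + 8·4 + 7·2 + 9·4 + 7·1 + 4·1 + 1·4 = 103
Fatima: 3·3 + 8·3 + 7·1 + 9·3 + 7·2 + 4·4 + 1·1 = 98
Sven: 3·4 + 8·2 + 7·4 + 9·1 + 7·4 + 4·2 + 1·3 = 104
Sven has the highest Borda score (104).

Sven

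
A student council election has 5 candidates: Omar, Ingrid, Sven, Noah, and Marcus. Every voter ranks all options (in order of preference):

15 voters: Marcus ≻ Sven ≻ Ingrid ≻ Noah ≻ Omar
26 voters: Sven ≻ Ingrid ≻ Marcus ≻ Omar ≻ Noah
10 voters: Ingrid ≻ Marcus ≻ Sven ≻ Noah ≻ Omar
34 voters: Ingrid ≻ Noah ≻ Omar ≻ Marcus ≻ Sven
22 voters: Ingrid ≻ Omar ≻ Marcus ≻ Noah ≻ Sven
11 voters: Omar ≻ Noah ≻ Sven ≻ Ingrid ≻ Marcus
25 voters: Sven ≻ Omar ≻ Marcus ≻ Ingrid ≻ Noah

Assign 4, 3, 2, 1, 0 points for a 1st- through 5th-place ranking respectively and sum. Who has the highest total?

Omar: 15·0 + 26·1 + 10·0 + 34·2 + 22·3 + 11·4 + 25·3 = 279
Ingrid: 15·2 + 26·3 + 10·4 + 34·4 + 22·4 + 11·1 + 25·1 = 408
Sven: 15·3 + 26·4 + 10·2 + 34·0 + 22·0 + 11·2 + 25·4 = 291
Noah: 15·1 + 26·0 + 10·1 + 34·3 + 22·1 + 11·3 + 25·0 = 182
Marcus: 15·4 + 26·2 + 10·3 + 34·1 + 22·2 + 11·0 + 25·2 = 270
Ingrid has the highest Borda score (408).

Ingrid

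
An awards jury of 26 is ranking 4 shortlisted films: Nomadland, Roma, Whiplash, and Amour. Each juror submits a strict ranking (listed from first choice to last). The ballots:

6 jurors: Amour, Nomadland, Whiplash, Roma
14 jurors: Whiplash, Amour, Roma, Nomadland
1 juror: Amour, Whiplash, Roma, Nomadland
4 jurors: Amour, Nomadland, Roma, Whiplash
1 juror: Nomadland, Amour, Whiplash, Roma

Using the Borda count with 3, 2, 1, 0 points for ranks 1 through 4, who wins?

Nomadland: 6·2 + 14·0 + 1·0 + 4·2 + 1·3 = 23
Roma: 6·0 + 14·1 + 1·1 + 4·1 + 1·0 = 19
Whiplash: 6·1 + 14·3 + 1·2 + 4·0 + 1·1 = 51
Amour: 6·3 + 14·2 + 1·3 + 4·3 + 1·2 = 63
Amour has the highest Borda score (63).

Amour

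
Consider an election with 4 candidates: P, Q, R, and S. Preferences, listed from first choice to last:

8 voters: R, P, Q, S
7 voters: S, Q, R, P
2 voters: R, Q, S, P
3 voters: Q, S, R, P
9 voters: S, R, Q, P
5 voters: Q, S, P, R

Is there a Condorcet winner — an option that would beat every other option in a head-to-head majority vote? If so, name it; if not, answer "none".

Checking pairwise contests:
Q beats P 26–8.
R beats Q 19–15.
S beats R 24–10.
Q beats S 18–16.
Every option loses at least one head-to-head, so there is no Condorcet winner.

none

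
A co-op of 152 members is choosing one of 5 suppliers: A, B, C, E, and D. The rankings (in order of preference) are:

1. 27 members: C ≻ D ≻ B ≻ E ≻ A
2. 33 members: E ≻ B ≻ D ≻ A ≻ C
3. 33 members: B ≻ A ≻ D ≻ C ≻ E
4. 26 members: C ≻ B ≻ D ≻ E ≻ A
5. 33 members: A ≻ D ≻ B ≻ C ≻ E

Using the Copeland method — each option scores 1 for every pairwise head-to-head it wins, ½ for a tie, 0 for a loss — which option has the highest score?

A: beats C; loses to B, E, and D → score 1.
B: beats A, C, E, and D → score 4.
C: beats E; loses to A, B, and D → score 1.
E: beats A; loses to B, C, and D → score 1.
D: beats A, C, and E; loses to B → score 3.
B has the best pairwise record.

B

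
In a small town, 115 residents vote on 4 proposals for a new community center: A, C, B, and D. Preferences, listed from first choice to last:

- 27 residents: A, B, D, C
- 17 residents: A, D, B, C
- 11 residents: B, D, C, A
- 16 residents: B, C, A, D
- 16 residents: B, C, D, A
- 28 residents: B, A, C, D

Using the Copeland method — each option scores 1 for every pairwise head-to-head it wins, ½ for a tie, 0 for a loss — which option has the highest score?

B

A: beats C and D; loses to B → score 2.
C: beats D; loses to A and B → score 1.
B: beats A, C, and D → score 3.
D: loses to A, C, and B → score 0.
B has the best pairwise record.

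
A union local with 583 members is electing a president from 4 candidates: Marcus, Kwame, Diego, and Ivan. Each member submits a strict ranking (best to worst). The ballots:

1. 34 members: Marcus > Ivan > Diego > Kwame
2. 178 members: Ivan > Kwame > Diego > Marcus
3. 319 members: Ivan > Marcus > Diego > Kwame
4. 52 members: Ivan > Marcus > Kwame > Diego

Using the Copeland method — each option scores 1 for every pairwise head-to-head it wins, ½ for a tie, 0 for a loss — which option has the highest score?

Marcus: beats Kwame and Diego; loses to Ivan → score 2.
Kwame: loses to Marcus, Diego, and Ivan → score 0.
Diego: beats Kwame; loses to Marcus and Ivan → score 1.
Ivan: beats Marcus, Kwame, and Diego → score 3.
Ivan has the best pairwise record.

Ivan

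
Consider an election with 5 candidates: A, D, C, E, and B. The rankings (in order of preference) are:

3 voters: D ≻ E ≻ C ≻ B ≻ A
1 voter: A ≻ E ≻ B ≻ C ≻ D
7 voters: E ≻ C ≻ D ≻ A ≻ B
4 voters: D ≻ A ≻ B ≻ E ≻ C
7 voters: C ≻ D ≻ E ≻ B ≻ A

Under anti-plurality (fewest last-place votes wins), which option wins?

Last-place votes: A 10, D 1, C 4, E 0, B 7.
E is ranked last by the fewest voters, so E wins.

E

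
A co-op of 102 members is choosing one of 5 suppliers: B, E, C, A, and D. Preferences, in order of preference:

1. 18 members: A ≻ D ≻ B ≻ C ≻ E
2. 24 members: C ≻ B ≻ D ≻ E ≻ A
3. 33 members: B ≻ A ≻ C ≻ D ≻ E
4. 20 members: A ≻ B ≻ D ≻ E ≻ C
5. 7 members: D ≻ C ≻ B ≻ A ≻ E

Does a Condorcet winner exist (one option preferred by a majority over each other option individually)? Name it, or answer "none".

B

B vs E: 102–0 for B.
B vs C: 71–31 for B.
B vs A: 64–38 for B.
B vs D: 77–25 for B.
B beats every other option head-to-head.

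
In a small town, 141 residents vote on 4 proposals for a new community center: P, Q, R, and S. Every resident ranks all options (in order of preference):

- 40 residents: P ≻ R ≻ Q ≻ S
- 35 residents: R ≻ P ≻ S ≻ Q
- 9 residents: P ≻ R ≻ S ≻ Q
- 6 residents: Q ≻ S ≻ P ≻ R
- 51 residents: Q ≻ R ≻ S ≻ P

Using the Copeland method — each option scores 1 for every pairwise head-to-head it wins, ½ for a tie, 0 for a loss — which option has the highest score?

R

P: beats Q and S; loses to R → score 2.
Q: beats S; loses to P and R → score 1.
R: beats P, Q, and S → score 3.
S: loses to P, Q, and R → score 0.
R has the best pairwise record.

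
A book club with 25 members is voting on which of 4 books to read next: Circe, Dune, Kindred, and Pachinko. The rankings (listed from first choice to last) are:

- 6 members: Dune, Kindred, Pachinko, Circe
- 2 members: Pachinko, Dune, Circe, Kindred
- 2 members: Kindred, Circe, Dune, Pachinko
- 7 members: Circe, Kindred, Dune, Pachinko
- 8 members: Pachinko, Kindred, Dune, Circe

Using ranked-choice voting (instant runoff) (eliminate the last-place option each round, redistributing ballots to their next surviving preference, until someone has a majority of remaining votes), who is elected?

Round 1: Circe 7, Dune 6, Kindred 2, Pachinko 10. Eliminate Kindred.
Round 2: Circe 9, Dune 6, Pachinko 10. Eliminate Dune.
Round 3: Circe 9, Pachinko 16. Pachinko has a majority.

Pachinko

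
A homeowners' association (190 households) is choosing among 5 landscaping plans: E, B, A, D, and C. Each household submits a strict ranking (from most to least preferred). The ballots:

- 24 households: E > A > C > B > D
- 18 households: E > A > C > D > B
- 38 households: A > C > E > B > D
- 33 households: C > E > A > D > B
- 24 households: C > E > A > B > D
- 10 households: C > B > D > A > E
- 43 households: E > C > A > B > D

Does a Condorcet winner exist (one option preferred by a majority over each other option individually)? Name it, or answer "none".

C vs E: 105–85 for C.
C vs B: 190–0 for C.
C vs A: 110–80 for C.
C vs D: 190–0 for C.
C beats every other option head-to-head.

C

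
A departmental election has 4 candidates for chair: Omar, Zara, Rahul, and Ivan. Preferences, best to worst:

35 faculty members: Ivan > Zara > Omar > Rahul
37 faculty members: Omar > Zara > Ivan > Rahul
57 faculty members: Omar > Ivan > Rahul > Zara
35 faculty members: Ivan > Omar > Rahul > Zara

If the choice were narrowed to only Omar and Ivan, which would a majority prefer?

Voters preferring Omar to Ivan: 94; preferring Ivan to Omar: 70.
Omar wins the head-to-head.

Omar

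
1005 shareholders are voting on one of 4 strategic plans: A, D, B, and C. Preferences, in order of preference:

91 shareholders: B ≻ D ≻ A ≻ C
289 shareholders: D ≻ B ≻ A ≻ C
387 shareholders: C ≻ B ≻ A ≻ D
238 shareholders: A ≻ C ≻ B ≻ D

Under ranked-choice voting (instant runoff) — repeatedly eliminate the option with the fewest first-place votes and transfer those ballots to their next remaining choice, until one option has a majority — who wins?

Round 1: A 238, D 289, B 91, C 387. Eliminate B.
Round 2: A 238, D 380, C 387. Eliminate A.
Round 3: D 380, C 625. C has a majority.

C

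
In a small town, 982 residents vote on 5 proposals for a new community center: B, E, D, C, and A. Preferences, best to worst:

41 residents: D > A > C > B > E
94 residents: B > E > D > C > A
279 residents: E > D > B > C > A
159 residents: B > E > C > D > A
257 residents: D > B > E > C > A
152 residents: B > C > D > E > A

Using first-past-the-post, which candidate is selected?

First-place votes: B 405, E 279, D 298, C 0, A 0.
B has the most first-place votes.

B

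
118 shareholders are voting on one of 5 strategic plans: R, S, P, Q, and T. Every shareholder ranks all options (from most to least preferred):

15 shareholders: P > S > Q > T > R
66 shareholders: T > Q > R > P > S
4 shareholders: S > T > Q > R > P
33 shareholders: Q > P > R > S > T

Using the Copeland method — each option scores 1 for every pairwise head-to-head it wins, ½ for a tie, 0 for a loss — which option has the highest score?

R: beats S and P; loses to Q and T → score 2.
S: loses to R, P, Q, and T → score 0.
P: beats S; loses to R, Q, and T → score 1.
Q: beats R, S, and P; loses to T → score 3.
T: beats R, S, P, and Q → score 4.
T has the best pairwise record.

T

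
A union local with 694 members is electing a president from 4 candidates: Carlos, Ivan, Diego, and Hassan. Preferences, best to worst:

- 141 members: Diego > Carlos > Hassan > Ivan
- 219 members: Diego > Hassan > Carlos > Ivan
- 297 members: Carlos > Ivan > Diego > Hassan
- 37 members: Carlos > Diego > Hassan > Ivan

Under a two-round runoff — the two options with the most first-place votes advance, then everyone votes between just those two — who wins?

Diego

Round 1 first-place votes: Carlos 334, Ivan 0, Diego 360, Hassan 0.
Diego and Carlos advance.
Runoff: Diego is preferred to Carlos by 360 voters; Carlos by 334.
Diego wins the runoff.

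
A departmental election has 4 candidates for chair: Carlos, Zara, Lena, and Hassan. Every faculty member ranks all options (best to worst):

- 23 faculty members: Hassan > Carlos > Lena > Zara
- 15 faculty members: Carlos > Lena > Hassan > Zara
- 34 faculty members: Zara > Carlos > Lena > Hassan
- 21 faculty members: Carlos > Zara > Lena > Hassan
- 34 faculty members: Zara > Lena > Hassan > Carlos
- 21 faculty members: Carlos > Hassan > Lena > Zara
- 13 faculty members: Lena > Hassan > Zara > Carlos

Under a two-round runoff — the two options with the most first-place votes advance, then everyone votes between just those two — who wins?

Zara

Round 1 first-place votes: Carlos 57, Zara 68, Lena 13, Hassan 23.
Zara and Carlos advance.
Runoff: Zara is preferred to Carlos by 81 voters; Carlos by 80.
Zara wins the runoff.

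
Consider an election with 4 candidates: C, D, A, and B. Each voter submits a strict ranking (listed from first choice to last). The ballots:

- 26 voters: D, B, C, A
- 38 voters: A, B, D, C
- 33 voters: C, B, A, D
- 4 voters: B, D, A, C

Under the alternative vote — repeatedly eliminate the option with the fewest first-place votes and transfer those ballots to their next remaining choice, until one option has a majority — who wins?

C

Round 1: C 33, D 26, A 38, B 4. Eliminate B.
Round 2: C 33, D 30, A 38. Eliminate D.
Round 3: C 59, A 42. C has a majority.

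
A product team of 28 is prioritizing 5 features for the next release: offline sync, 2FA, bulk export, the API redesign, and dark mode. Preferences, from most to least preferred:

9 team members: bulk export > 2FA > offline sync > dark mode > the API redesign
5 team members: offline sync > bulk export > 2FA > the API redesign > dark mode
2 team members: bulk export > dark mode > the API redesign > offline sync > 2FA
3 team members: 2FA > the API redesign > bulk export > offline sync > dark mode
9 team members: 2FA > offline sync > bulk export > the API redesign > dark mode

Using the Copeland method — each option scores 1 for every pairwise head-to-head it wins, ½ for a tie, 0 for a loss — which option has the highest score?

bulk export

offline sync: beats the API redesign and dark mode; ties bulk export; loses to 2FA → score 2.5.
2FA: beats offline sync, the API redesign, and dark mode; loses to bulk export → score 3.
bulk export: beats 2FA, the API redesign, and dark mode; ties offline sync → score 3.5.
the API redesign: beats dark mode; loses to offline sync, 2FA, and bulk export → score 1.
dark mode: loses to offline sync, 2FA, bulk export, and the API redesign → score 0.
bulk export has the best pairwise record.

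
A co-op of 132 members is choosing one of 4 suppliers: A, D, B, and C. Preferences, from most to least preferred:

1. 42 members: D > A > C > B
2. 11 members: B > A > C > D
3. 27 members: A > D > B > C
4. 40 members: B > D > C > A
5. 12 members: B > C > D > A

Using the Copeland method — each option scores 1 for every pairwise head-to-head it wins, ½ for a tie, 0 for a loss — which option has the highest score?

D

A: beats B and C; loses to D → score 2.
D: beats A, B, and C → score 3.
B: beats C; loses to A and D → score 1.
C: loses to A, D, and B → score 0.
D has the best pairwise record.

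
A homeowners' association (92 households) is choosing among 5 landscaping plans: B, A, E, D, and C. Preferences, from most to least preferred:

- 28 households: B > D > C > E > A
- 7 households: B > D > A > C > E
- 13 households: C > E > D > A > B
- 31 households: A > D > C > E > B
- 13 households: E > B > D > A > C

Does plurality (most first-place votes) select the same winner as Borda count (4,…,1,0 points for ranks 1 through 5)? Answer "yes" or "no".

Plurality — first-place votes: B 35, A 31, E 13, D 0, C 13. Winner: B.
Borda — scores: B 179, A 164, E 150, D 250, C 177. Winner: D.
The two methods disagree.

no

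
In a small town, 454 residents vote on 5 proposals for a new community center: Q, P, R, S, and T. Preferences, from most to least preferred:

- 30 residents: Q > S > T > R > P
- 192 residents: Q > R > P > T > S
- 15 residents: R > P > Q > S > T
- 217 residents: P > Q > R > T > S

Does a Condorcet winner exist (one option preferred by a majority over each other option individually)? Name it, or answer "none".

none

Checking pairwise contests:
P beats Q 232–222.
R beats P 237–217.
Q beats R 439–15.
Q beats S 454–0.
Q beats T 454–0.
Every option loses at least one head-to-head, so there is no Condorcet winner.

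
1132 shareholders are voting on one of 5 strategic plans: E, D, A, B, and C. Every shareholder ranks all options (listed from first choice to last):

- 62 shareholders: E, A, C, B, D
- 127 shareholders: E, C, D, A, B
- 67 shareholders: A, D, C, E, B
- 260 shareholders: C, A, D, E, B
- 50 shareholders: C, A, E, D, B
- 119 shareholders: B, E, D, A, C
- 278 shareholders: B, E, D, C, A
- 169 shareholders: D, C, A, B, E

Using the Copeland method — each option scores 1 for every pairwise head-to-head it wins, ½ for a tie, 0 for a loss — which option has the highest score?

E

E: beats D, A, and C; ties B → score 3.5.
D: beats A, B, and C; loses to E → score 3.
A: beats B; loses to E, D, and C → score 1.
B: ties E; loses to D, A, and C → score 0.5.
C: beats A and B; loses to E and D → score 2.
E has the best pairwise record.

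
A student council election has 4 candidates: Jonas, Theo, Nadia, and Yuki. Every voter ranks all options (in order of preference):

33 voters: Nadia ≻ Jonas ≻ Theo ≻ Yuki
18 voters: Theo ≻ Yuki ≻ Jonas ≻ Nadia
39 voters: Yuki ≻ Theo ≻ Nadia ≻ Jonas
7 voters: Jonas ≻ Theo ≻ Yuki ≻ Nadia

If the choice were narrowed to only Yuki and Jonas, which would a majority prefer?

Voters preferring Yuki to Jonas: 57; preferring Jonas to Yuki: 40.
Yuki wins the head-to-head.

Yuki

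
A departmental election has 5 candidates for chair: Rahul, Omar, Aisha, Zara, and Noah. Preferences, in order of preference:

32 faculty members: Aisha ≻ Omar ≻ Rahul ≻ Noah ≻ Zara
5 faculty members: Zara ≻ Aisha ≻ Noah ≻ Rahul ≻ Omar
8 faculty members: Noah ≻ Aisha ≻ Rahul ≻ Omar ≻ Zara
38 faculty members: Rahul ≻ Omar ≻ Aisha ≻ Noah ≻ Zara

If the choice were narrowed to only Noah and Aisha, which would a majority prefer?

Aisha

Voters preferring Noah to Aisha: 8; preferring Aisha to Noah: 75.
Aisha wins the head-to-head.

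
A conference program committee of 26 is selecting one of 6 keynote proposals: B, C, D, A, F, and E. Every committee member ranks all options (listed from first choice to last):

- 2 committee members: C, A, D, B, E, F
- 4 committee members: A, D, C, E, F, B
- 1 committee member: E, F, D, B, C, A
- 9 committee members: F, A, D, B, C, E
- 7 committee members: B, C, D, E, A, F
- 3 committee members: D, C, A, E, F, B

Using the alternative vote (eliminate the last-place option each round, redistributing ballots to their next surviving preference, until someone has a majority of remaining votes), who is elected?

A

Round 1: B 7, C 2, D 3, A 4, F 9, E 1. Eliminate E.
Round 2: B 7, C 2, D 3, A 4, F 10. Eliminate C.
Round 3: B 7, D 3, A 6, F 10. Eliminate D.
Round 4: B 7, A 9, F 10. Eliminate B.
Round 5: A 16, F 10. A has a majority.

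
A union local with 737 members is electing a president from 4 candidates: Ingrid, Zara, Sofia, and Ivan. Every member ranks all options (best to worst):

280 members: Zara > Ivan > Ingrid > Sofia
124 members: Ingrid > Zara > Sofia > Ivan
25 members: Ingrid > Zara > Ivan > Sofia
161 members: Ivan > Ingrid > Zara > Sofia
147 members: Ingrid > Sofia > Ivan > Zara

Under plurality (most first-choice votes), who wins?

Ingrid

First-place votes: Ingrid 296, Zara 280, Sofia 0, Ivan 161.
Ingrid has the most first-place votes.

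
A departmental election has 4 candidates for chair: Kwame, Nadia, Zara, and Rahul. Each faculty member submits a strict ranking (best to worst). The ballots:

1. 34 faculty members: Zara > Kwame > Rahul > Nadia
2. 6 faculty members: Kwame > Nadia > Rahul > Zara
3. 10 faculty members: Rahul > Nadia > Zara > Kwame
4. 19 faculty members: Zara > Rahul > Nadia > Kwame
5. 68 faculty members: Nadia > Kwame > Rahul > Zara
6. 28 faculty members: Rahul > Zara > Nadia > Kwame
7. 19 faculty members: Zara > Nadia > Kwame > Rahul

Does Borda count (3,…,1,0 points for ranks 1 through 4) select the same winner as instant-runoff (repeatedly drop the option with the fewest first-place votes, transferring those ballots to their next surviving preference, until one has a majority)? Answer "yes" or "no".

Borda — scores: Kwame 241, Nadia 321, Zara 282, Rahul 260. Winner: Nadia.
Instant-runoff — R1 Kwame 6, Nadia 68, Zara 72, Rahul 38 (Kwame out); R2 Nadia 74, Zara 72, Rahul 38 (Rahul out); R3 Nadia 84, Zara 100 (Zara winner). Winner: Zara.
The two methods disagree.

no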